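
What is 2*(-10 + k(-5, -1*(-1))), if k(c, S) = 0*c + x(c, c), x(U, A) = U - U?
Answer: -20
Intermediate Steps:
x(U, A) = 0
k(c, S) = 0 (k(c, S) = 0*c + 0 = 0 + 0 = 0)
2*(-10 + k(-5, -1*(-1))) = 2*(-10 + 0) = 2*(-10) = -20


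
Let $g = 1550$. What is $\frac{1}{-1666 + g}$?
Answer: $- \frac{1}{116} \approx -0.0086207$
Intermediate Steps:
$\frac{1}{-1666 + g} = \frac{1}{-1666 + 1550} = \frac{1}{-116} = - \frac{1}{116}$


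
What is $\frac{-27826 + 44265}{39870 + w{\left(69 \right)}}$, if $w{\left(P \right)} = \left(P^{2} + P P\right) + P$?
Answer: $\frac{16439}{49461} \approx 0.33236$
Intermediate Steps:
$w{\left(P \right)} = P + 2 P^{2}$ ($w{\left(P \right)} = \left(P^{2} + P^{2}\right) + P = 2 P^{2} + P = P + 2 P^{2}$)
$\frac{-27826 + 44265}{39870 + w{\left(69 \right)}} = \frac{-27826 + 44265}{39870 + 69 \left(1 + 2 \cdot 69\right)} = \frac{16439}{39870 + 69 \left(1 + 138\right)} = \frac{16439}{39870 + 69 \cdot 139} = \frac{16439}{39870 + 9591} = \frac{16439}{49461}$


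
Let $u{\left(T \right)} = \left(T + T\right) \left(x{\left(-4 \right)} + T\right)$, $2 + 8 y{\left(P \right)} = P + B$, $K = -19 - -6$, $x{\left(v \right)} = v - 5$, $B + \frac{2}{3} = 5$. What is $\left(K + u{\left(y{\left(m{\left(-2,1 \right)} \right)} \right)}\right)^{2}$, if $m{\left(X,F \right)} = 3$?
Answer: $\frac{47089}{81} \approx 581.35$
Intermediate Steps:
$B = \frac{13}{3}$ ($B = - \frac{2}{3} + 5 = \frac{13}{3} \approx 4.3333$)
$x{\left(v \right)} = -5 + v$
$K = -13$ ($K = -19 + 6 = -13$)
$y{\left(P \right)} = \frac{7}{24} + \frac{P}{8}$ ($y{\left(P \right)} = - \frac{1}{4} + \frac{P + \frac{13}{3}}{8} = - \frac{1}{4} + \frac{\frac{13}{3} + P}{8} = - \frac{1}{4} + \left(\frac{13}{24} + \frac{P}{8}\right) = \frac{7}{24} + \frac{P}{8}$)
$u{\left(T \right)} = 2 T \left(-9 + T\right)$ ($u{\left(T \right)} = \left(T + T\right) \left(\left(-5 - 4\right) + T\right) = 2 T \left(-9 + T\right)$)
$\left(K + u{\left(y{\left(m{\left(-2,1 \right)} \right)} \right)}\right)^{2} = \left(-13 + 2 \left(\frac{7}{24} + \frac{1}{8} \cdot 3\right) \left(-9 + \left(\frac{7}{24} + \frac{1}{8} \cdot 3\right)\right)\right)^{2} = \left(-13 + 2 \left(\frac{7}{24} + \frac{3}{8}\right) \left(-9 + \left(\frac{7}{24} + \frac{3}{8}\right)\right)\right)^{2} = \left(-13 + 2 \cdot \frac{2}{3} \left(-9 + \frac{2}{3}\right)\right)^{2} = \left(-13 + 2 \cdot \frac{2}{3} \left(- \frac{25}{3}\right)\right)^{2} = \left(-13 - \frac{100}{9}\right)^{2} = \left(- \frac{217}{9}\right)^{2} = \frac{47089}{81}$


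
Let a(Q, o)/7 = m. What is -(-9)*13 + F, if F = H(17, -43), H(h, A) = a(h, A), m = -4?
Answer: 89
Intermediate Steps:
a(Q, o) = -28 (a(Q, o) = 7*(-4) = -28)
H(h, A) = -28
F = -28
-(-9)*13 + F = -(-9)*13 - 28 = -1*(-117) - 28 = 117 - 28 = 89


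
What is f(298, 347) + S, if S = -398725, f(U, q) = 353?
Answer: -398372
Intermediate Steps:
f(298, 347) + S = 353 - 398725 = -398372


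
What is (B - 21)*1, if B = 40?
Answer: 19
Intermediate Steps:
(B - 21)*1 = (40 - 21)*1 = 19*1 = 19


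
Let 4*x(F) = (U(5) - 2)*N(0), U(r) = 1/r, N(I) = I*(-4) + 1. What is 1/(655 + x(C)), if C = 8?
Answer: 20/13091 ≈ 0.0015278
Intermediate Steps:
N(I) = 1 - 4*I (N(I) = -4*I + 1 = 1 - 4*I)
U(r) = 1/r
x(F) = -9/20 (x(F) = ((1/5 - 2)*(1 - 4*0))/4 = ((⅕ - 2)*(1 + 0))/4 = (-9/5*1)/4 = (¼)*(-9/5) = -9/20)
1/(655 + x(C)) = 1/(655 - 9/20) = 1/(13091/20) = 20/13091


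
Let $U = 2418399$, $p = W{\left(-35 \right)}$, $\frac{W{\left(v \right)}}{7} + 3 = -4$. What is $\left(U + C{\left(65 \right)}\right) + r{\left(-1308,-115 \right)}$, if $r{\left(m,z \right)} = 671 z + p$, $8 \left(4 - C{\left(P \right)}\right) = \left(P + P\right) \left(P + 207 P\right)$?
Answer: $2121489$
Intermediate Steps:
$W{\left(v \right)} = -49$ ($W{\left(v \right)} = -21 + 7 \left(-4\right) = -21 - 28 = -49$)
$p = -49$
$C{\left(P \right)} = 4 - 52 P^{2}$ ($C{\left(P \right)} = 4 - \frac{\left(P + P\right) \left(P + 207 P\right)}{8} = 4 - \frac{2 P 208 P}{8} = 4 - \frac{416 P^{2}}{8} = 4 - 52 P^{2}$)
$r{\left(m,z \right)} = -49 + 671 z$ ($r{\left(m,z \right)} = 671 z - 49 = -49 + 671 z$)
$\left(U + C{\left(65 \right)}\right) + r{\left(-1308,-115 \right)} = \left(2418399 + \left(4 - 52 \cdot 65^{2}\right)\right) + \left(-49 + 671 \left(-115\right)\right) = \left(2418399 + \left(4 - 219700\right)\right) - 77214 = \left(2418399 - 219696\right) - 77214 = 2198703 - 77214 = 2121489$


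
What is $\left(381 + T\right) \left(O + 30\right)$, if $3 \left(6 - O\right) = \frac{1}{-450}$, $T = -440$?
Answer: $- \frac{2867459}{1350} \approx -2124.0$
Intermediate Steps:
$O = \frac{8101}{1350}$ ($O = 6 - \frac{1}{3 \left(-450\right)} = 6 - - \frac{1}{1350} = 6 + \frac{1}{1350} = \frac{8101}{1350} \approx 6.0007$)
$\left(381 + T\right) \left(O + 30\right) = \left(381 - 440\right) \left(\frac{8101}{1350} + 30\right) = \left(-59\right) \frac{48601}{1350} = - \frac{2867459}{1350}$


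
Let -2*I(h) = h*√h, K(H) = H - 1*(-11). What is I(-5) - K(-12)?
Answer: 1 + 5*I*√5/2 ≈ 1.0 + 5.5902*I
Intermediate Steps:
K(H) = 11 + H (K(H) = H + 11 = 11 + H)
I(h) = -h^(3/2)/2 (I(h) = -h*√h/2 = -h^(3/2)/2)
I(-5) - K(-12) = -(-5)*I*√5/2 - (11 - 12) = -(-5)*I*√5/2 - 1*(-1) = 5*I*√5/2 + 1 = 1 + 5*I*√5/2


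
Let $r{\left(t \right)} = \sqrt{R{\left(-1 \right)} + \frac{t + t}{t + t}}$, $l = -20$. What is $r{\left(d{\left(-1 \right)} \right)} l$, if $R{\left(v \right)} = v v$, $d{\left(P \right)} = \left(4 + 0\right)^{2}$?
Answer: $- 20 \sqrt{2} \approx -28.284$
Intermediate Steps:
$d{\left(P \right)} = 16$ ($d{\left(P \right)} = 4^{2} = 16$)
$R{\left(v \right)} = v^{2}$
$r{\left(t \right)} = \sqrt{2}$ ($r{\left(t \right)} = \sqrt{\left(-1\right)^{2} + \frac{t + t}{t + t}} = \sqrt{1 + \frac{2 t}{2 t}} = \sqrt{1 + 2 t \frac{1}{2 t}} = \sqrt{1 + 1} = \sqrt{2}$)
$r{\left(d{\left(-1 \right)} \right)} l = \sqrt{2} \left(-20\right) = - 20 \sqrt{2}$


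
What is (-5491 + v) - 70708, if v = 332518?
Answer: 256319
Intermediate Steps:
(-5491 + v) - 70708 = (-5491 + 332518) - 70708 = 327027 - 70708 = 256319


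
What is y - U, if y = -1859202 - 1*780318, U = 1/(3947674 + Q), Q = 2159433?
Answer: -16119831068641/6107107 ≈ -2.6395e+6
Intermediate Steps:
U = 1/6107107 (U = 1/(3947674 + 2159433) = 1/6107107 ≈ 1.6374e-7)
y = -2639520 (y = -1859202 - 780318 = -2639520)
y - U = -2639520 - 1*1/6107107 = -2639520 - 1/6107107 = -16119831068641/6107107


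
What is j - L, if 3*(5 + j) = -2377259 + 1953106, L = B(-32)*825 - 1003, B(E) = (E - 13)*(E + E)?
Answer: -7549159/3 ≈ -2.5164e+6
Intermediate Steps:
B(E) = 2*E*(-13 + E) (B(E) = (-13 + E)*(2*E) = 2*E*(-13 + E))
L = 2374997 (L = (2*(-32)*(-13 - 32))*825 - 1003 = (2*(-32)*(-45))*825 - 1003 = 2880*825 - 1003 = 2376000 - 1003 = 2374997)
j = -424168/3 (j = -5 + (-2377259 + 1953106)/3 = -5 + (⅓)*(-424153) = -5 - 424153/3 = -424168/3 ≈ -1.4139e+5)
j - L = -424168/3 - 1*2374997 = -424168/3 - 2374997 = -7549159/3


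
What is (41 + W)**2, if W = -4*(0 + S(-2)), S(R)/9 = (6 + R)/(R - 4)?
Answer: 4225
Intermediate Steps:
S(R) = 9*(6 + R)/(-4 + R) (S(R) = 9*((6 + R)/(R - 4)) = 9*((6 + R)/(-4 + R)) = 9*(6 + R)/(-4 + R))
W = 24 (W = -4*(0 + 9*(6 - 2)/(-4 - 2)) = -4*(0 + 9*4/(-6)) = -4*(0 + 9*(-1/6)*4) = -4*(0 - 6) = -4*(-6) = 24)
(41 + W)**2 = (41 + 24)**2 = 65**2 = 4225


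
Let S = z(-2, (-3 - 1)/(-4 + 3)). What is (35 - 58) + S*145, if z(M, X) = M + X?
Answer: 267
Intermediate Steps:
S = 2 (S = -2 + (-3 - 1)/(-4 + 3) = -2 - 4/(-1) = -2 - 4*(-1) = -2 + 4 = 2)
(35 - 58) + S*145 = (35 - 58) + 2*145 = -23 + 290 = 267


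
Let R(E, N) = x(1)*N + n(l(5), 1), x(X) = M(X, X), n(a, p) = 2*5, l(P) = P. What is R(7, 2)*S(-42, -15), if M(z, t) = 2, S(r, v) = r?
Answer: -588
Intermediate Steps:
n(a, p) = 10
x(X) = 2
R(E, N) = 10 + 2*N (R(E, N) = 2*N + 10 = 10 + 2*N)
R(7, 2)*S(-42, -15) = (10 + 2*2)*(-42) = (10 + 4)*(-42) = 14*(-42) = -588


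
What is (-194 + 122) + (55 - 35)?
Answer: -52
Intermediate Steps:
(-194 + 122) + (55 - 35) = -72 + 20 = -52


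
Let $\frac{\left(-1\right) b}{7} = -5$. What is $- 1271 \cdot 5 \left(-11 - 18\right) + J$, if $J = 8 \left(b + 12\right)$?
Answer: $184671$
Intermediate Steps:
$b = 35$ ($b = \left(-7\right) \left(-5\right) = 35$)
$J = 376$ ($J = 8 \left(35 + 12\right) = 8 \cdot 47 = 376$)
$- 1271 \cdot 5 \left(-11 - 18\right) + J = - 1271 \cdot 5 \left(-11 - 18\right) + 376 = - 1271 \cdot 5 \left(-29\right) + 376 = \left(-1271\right) \left(-145\right) + 376 = 184295 + 376 = 184671$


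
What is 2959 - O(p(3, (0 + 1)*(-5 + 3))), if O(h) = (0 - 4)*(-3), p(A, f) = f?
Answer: 2947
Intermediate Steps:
O(h) = 12 (O(h) = -4*(-3) = 12)
2959 - O(p(3, (0 + 1)*(-5 + 3))) = 2959 - 1*12 = 2959 - 12 = 2947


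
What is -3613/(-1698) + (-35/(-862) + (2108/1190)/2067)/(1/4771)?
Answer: 135711600212/678779745 ≈ 199.93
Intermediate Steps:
-3613/(-1698) + (-35/(-862) + (2108/1190)/2067)/(1/4771) = -3613*(-1/1698) + (-35*(-1/862) + (2108*(1/1190))*(1/2067))/(1/4771) = 3613/1698 + (35/862 + (62/35)*(1/2067))*4771 = 3613/1698 + (35/862 + 62/72345)*4771 = 3613/1698 + (2585519/62361390)*4771 = 3613/1698 + 948885473/4797030 = 135711600212/678779745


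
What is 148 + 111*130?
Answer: 14578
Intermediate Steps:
148 + 111*130 = 148 + 14430 = 14578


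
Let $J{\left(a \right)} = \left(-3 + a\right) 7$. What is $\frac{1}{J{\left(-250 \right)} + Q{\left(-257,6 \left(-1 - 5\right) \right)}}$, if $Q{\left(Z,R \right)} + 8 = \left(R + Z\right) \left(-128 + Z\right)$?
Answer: $\frac{1}{111026} \approx 9.0069 \cdot 10^{-6}$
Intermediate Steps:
$J{\left(a \right)} = -21 + 7 a$
$Q{\left(Z,R \right)} = -8 + \left(-128 + Z\right) \left(R + Z\right)$ ($Q{\left(Z,R \right)} = -8 + \left(R + Z\right) \left(-128 + Z\right) = -8 + \left(-128 + Z\right) \left(R + Z\right)$)
$\frac{1}{J{\left(-250 \right)} + Q{\left(-257,6 \left(-1 - 5\right) \right)}} = \frac{1}{\left(-21 + 7 \left(-250\right)\right) - \left(-32888 - 66049 - 6 \left(-1 - 5\right) \left(-257\right) + 128 \cdot 6 \left(-1 - 5\right)\right)} = \frac{1}{\left(-21 - 1750\right) + \left(-8 + 66049 - 128 \cdot 6 \left(-6\right) + 32896 + 6 \left(-6\right) \left(-257\right)\right)} = \frac{1}{-1771 - -112797} = \frac{1}{-1771 + \left(-8 + 66049 + 4608 + 32896 + 9252\right)} = \frac{1}{-1771 + 112797} = \frac{1}{111026}$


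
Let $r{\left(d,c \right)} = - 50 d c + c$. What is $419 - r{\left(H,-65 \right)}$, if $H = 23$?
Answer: $-74266$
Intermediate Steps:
$r{\left(d,c \right)} = c - 50 c d$ ($r{\left(d,c \right)} = - 50 c d + c = c - 50 c d$)
$419 - r{\left(H,-65 \right)} = 419 - - 65 \left(1 - 1150\right) = 419 - \left(-65\right) \left(-1149\right) = 419 - 74685 = -74266$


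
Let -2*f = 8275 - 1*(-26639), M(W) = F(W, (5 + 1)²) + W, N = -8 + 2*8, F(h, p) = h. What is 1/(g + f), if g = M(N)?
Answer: -1/17441 ≈ -5.7336e-5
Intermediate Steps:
N = 8 (N = -8 + 16 = 8)
M(W) = 2*W (M(W) = W + W = 2*W)
f = -17457 (f = -(8275 - 1*(-26639))/2 = -(8275 + 26639)/2 = -½*34914 = -17457)
g = 16 (g = 2*8 = 16)
1/(g + f) = 1/(16 - 17457) = 1/(-17441) = -1/17441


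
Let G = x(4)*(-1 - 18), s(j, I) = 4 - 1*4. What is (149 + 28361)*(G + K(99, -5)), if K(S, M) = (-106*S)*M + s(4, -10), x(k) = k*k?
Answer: 1487252660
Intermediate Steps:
x(k) = k²
s(j, I) = 0 (s(j, I) = 4 - 4 = 0)
K(S, M) = -106*M*S (K(S, M) = (-106*S)*M + 0 = -106*M*S + 0 = -106*M*S)
G = -304 (G = 4²*(-1 - 18) = 16*(-19) = -304)
(149 + 28361)*(G + K(99, -5)) = (149 + 28361)*(-304 - 106*(-5)*99) = 28510*(-304 + 52470) = 28510*52166 = 1487252660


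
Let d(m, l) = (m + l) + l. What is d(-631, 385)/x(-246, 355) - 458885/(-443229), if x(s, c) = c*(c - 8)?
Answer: 56589357556/54599164365 ≈ 1.0365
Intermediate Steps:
x(s, c) = c*(-8 + c)
d(m, l) = m + 2*l (d(m, l) = (l + m) + l = m + 2*l)
d(-631, 385)/x(-246, 355) - 458885/(-443229) = (-631 + 2*385)/((355*(-8 + 355))) - 458885/(-443229) = (-631 + 770)/((355*347)) - 458885*(-1/443229) = 139/123185 + 458885/443229 = 56589357556/54599164365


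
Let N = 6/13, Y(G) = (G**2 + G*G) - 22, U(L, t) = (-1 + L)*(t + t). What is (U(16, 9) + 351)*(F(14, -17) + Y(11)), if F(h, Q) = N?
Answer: 1779786/13 ≈ 1.3691e+5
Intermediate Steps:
U(L, t) = 2*t*(-1 + L) (U(L, t) = (-1 + L)*(2*t) = 2*t*(-1 + L))
Y(G) = -22 + 2*G**2 (Y(G) = (G**2 + G**2) - 22 = 2*G**2 - 22 = -22 + 2*G**2)
N = 6/13 (N = 6*(1/13) = 6/13 ≈ 0.46154)
F(h, Q) = 6/13
(U(16, 9) + 351)*(F(14, -17) + Y(11)) = (2*9*(-1 + 16) + 351)*(6/13 + (-22 + 2*11**2)) = (2*9*15 + 351)*(6/13 + (-22 + 2*121)) = (270 + 351)*(6/13 + (-22 + 242)) = 621*(6/13 + 220) = 621*(2866/13) = 1779786/13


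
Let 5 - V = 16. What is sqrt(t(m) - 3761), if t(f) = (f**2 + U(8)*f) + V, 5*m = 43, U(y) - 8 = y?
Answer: I*sqrt(89011)/5 ≈ 59.669*I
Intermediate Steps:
V = -11 (V = 5 - 1*16 = 5 - 16 = -11)
U(y) = 8 + y
m = 43/5 (m = (1/5)*43 = 43/5 ≈ 8.6000)
t(f) = -11 + f**2 + 16*f (t(f) = (f**2 + (8 + 8)*f) - 11 = (f**2 + 16*f) - 11 = -11 + f**2 + 16*f)
sqrt(t(m) - 3761) = sqrt((-11 + (43/5)**2 + 16*(43/5)) - 3761) = sqrt((-11 + 1849/25 + 688/5) - 3761) = sqrt(5014/25 - 3761) = sqrt(-89011/25) = I*sqrt(89011)/5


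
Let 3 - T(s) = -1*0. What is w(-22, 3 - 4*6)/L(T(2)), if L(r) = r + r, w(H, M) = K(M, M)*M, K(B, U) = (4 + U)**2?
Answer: -2023/2 ≈ -1011.5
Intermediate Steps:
w(H, M) = M*(4 + M)**2 (w(H, M) = (4 + M)**2*M = M*(4 + M)**2)
T(s) = 3 (T(s) = 3 - (-1)*0 = 3 - 1*0 = 3 + 0 = 3)
L(r) = 2*r
w(-22, 3 - 4*6)/L(T(2)) = ((3 - 4*6)*(4 + (3 - 4*6))**2)/((2*3)) = ((3 - 24)*(4 + (3 - 24))**2)/6 = -21*(4 - 21)**2*(1/6) = -21*(-17)**2*(1/6) = -21*289*(1/6) = -6069*1/6 = -2023/2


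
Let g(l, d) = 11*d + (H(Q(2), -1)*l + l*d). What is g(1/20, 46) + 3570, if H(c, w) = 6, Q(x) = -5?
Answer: 20393/5 ≈ 4078.6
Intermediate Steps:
g(l, d) = 6*l + 11*d + d*l (g(l, d) = 11*d + (6*l + l*d) = 11*d + (6*l + d*l) = 6*l + 11*d + d*l)
g(1/20, 46) + 3570 = (6/20 + 11*46 + 46/20) + 3570 = (6*(1/20) + 506 + 46*(1/20)) + 3570 = (3/10 + 506 + 23/10) + 3570 = 2543/5 + 3570 = 20393/5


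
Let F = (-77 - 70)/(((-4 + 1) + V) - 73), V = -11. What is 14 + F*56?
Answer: 3150/29 ≈ 108.62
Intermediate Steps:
F = 49/29 (F = (-77 - 70)/(((-4 + 1) - 11) - 73) = -147/((-3 - 11) - 73) = -147/(-14 - 73) = -147/(-87) = -147*(-1/87) = 49/29 ≈ 1.6897)
14 + F*56 = 14 + (49/29)*56 = 14 + 2744/29 = 3150/29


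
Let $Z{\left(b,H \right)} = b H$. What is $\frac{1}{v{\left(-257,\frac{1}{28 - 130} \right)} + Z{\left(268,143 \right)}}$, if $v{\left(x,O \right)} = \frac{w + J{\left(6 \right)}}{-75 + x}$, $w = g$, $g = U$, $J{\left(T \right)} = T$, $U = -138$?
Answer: $\frac{83}{3180925} \approx 2.6093 \cdot 10^{-5}$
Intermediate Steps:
$g = -138$
$w = -138$
$Z{\left(b,H \right)} = H b$
$v{\left(x,O \right)} = - \frac{132}{-75 + x}$ ($v{\left(x,O \right)} = \frac{-138 + 6}{-75 + x} = - \frac{132}{-75 + x}$)
$\frac{1}{v{\left(-257,\frac{1}{28 - 130} \right)} + Z{\left(268,143 \right)}} = \frac{1}{- \frac{132}{-75 - 257} + 143 \cdot 268} = \frac{1}{- \frac{132}{-332} + 38324} = \frac{1}{\left(-132\right) \left(- \frac{1}{332}\right) + 38324} = \frac{1}{\frac{33}{83} + 38324} = \frac{1}{\frac{3180925}{83}} = \frac{83}{3180925}$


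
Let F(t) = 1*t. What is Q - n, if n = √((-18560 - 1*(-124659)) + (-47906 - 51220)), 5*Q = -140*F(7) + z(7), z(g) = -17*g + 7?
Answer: -1092/5 - √6973 ≈ -301.90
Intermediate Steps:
z(g) = 7 - 17*g
F(t) = t
Q = -1092/5 (Q = (-140*7 + (7 - 17*7))/5 = (-980 + (7 - 119))/5 = (-980 - 112)/5 = (⅕)*(-1092) = -1092/5 ≈ -218.40)
n = √6973 (n = √((-18560 + 124659) - 99126) = √(106099 - 99126) = √6973 ≈ 83.505)
Q - n = -1092/5 - √6973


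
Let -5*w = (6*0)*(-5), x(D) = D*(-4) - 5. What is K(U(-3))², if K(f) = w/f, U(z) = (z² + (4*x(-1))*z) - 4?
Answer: 0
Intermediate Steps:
x(D) = -5 - 4*D (x(D) = -4*D - 5 = -5 - 4*D)
U(z) = -4 + z² - 4*z (U(z) = (z² + (4*(-5 - 4*(-1)))*z) - 4 = (z² + (4*(-5 + 4))*z) - 4 = (z² + (4*(-1))*z) - 4 = (z² - 4*z) - 4 = -4 + z² - 4*z)
w = 0 (w = -6*0*(-5)/5 = -0*(-5) = -⅕*0 = 0)
K(f) = 0 (K(f) = 0/f = 0)
K(U(-3))² = 0² = 0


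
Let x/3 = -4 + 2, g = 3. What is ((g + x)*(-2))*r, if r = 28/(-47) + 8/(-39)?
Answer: -2936/611 ≈ -4.8052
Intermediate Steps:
x = -6 (x = 3*(-4 + 2) = 3*(-2) = -6)
r = -1468/1833 (r = 28*(-1/47) + 8*(-1/39) = -28/47 - 8/39 = -1468/1833 ≈ -0.80087)
((g + x)*(-2))*r = ((3 - 6)*(-2))*(-1468/1833) = -3*(-2)*(-1468/1833) = 6*(-1468/1833) = -2936/611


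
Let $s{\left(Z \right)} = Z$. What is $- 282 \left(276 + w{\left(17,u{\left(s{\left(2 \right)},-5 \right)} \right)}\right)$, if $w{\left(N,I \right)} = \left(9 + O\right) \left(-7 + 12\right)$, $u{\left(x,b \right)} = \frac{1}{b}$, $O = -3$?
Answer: $-86292$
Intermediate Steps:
$w{\left(N,I \right)} = 30$ ($w{\left(N,I \right)} = \left(9 - 3\right) \left(-7 + 12\right) = 6 \cdot 5 = 30$)
$- 282 \left(276 + w{\left(17,u{\left(s{\left(2 \right)},-5 \right)} \right)}\right) = - 282 \left(276 + 30\right) = \left(-282\right) 306 = -86292$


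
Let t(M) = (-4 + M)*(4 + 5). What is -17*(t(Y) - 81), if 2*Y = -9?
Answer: 5355/2 ≈ 2677.5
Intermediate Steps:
Y = -9/2 (Y = (½)*(-9) = -9/2 ≈ -4.5000)
t(M) = -36 + 9*M (t(M) = (-4 + M)*9 = -36 + 9*M)
-17*(t(Y) - 81) = -17*((-36 + 9*(-9/2)) - 81) = -17*((-36 - 81/2) - 81) = -17*(-153/2 - 81) = -17*(-315/2) = 5355/2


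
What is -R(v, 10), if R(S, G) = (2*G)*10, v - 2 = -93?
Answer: -200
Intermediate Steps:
v = -91 (v = 2 - 93 = -91)
R(S, G) = 20*G
-R(v, 10) = -20*10 = -1*200 = -200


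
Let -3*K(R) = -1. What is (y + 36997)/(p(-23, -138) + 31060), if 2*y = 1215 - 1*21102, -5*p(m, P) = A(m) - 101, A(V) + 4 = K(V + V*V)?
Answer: 811605/932428 ≈ 0.87042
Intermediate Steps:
K(R) = 1/3 (K(R) = -1/3*(-1) = 1/3)
A(V) = -11/3 (A(V) = -4 + 1/3 = -11/3)
p(m, P) = 314/15 (p(m, P) = -(-11/3 - 101)/5 = -1/5*(-314/3) = 314/15)
y = -19887/2 (y = (1215 - 1*21102)/2 = (1215 - 21102)/2 = (1/2)*(-19887) = -19887/2 ≈ -9943.5)
(y + 36997)/(p(-23, -138) + 31060) = (-19887/2 + 36997)/(314/15 + 31060) = 54107/(2*(466214/15)) = (54107/2)*(15/466214) = 811605/932428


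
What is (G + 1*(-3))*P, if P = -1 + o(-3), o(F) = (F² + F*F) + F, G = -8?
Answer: -154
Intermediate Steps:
o(F) = F + 2*F² (o(F) = (F² + F²) + F = 2*F² + F = F + 2*F²)
P = 14 (P = -1 - 3*(1 + 2*(-3)) = -1 - 3*(1 - 6) = -1 - 3*(-5) = -1 + 15 = 14)
(G + 1*(-3))*P = (-8 + 1*(-3))*14 = (-8 - 3)*14 = -11*14 = -154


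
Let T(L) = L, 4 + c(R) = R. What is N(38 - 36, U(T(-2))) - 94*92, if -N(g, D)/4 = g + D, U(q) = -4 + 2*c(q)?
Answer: -8592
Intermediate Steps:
c(R) = -4 + R
U(q) = -12 + 2*q (U(q) = -4 + 2*(-4 + q) = -4 + (-8 + 2*q) = -12 + 2*q)
N(g, D) = -4*D - 4*g (N(g, D) = -4*(g + D) = -4*(D + g) = -4*D - 4*g)
N(38 - 36, U(T(-2))) - 94*92 = (-4*(-12 + 2*(-2)) - 4*(38 - 36)) - 94*92 = (-4*(-12 - 4) - 4*2) - 1*8648 = (-4*(-16) - 8) - 8648 = (64 - 8) - 8648 = 56 - 8648 = -8592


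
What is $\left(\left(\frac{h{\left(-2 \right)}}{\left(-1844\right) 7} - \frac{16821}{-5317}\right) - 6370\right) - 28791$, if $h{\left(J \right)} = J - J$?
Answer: $- \frac{186934216}{5317} \approx -35158.0$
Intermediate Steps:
$h{\left(J \right)} = 0$
$\left(\left(\frac{h{\left(-2 \right)}}{\left(-1844\right) 7} - \frac{16821}{-5317}\right) - 6370\right) - 28791 = \left(\left(\frac{0}{\left(-1844\right) 7} - \frac{16821}{-5317}\right) - 6370\right) - 28791 = \left(\left(\frac{0}{-12908} - - \frac{16821}{5317}\right) - 6370\right) - 28791 = \left(\left(0 \left(- \frac{1}{12908}\right) + \frac{16821}{5317}\right) - 6370\right) - 28791 = \left(\left(0 + \frac{16821}{5317}\right) - 6370\right) - 28791 = \left(\frac{16821}{5317} - 6370\right) - 28791 = - \frac{33852469}{5317} - 28791 = - \frac{186934216}{5317}$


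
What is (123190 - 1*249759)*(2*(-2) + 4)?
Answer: 0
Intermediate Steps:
(123190 - 1*249759)*(2*(-2) + 4) = (123190 - 249759)*(-4 + 4) = -126569*0 = 0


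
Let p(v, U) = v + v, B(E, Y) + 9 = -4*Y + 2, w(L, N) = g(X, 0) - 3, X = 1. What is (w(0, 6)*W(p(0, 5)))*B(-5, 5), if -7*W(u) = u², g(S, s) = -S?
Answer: 0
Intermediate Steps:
w(L, N) = -4 (w(L, N) = -1*1 - 3 = -1 - 3 = -4)
B(E, Y) = -7 - 4*Y (B(E, Y) = -9 + (-4*Y + 2) = -9 + (2 - 4*Y) = -7 - 4*Y)
p(v, U) = 2*v
W(u) = -u²/7
(w(0, 6)*W(p(0, 5)))*B(-5, 5) = (-(-4)*(2*0)²/7)*(-7 - 4*5) = (-(-4)*0²/7)*(-7 - 20) = -(-4)*0/7*(-27) = -4*0*(-27) = 0*(-27) = 0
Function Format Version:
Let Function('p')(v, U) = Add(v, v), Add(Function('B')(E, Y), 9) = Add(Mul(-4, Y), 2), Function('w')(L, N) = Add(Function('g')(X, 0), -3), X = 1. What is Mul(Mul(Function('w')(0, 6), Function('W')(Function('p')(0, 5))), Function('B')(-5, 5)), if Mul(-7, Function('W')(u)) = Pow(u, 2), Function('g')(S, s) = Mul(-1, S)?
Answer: 0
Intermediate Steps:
Function('w')(L, N) = -4 (Function('w')(L, N) = Add(Mul(-1, 1), -3) = Add(-1, -3) = -4)
Function('B')(E, Y) = Add(-7, Mul(-4, Y)) (Function('B')(E, Y) = Add(-9, Add(Mul(-4, Y), 2)) = Add(-9, Add(2, Mul(-4, Y))) = Add(-7, Mul(-4, Y)))
Function('p')(v, U) = Mul(2, v)
Function('W')(u) = Mul(Rational(-1, 7), Pow(u, 2))
Mul(Mul(Function('w')(0, 6), Function('W')(Function('p')(0, 5))), Function('B')(-5, 5)) = Mul(Mul(-4, Mul(Rational(-1, 7), Pow(Mul(2, 0), 2))), Add(-7, Mul(-4, 5))) = Mul(Mul(-4, Mul(Rational(-1, 7), Pow(0, 2))), Add(-7, -20)) = Mul(Mul(-4, Mul(Rational(-1, 7), 0)), -27) = Mul(Mul(-4, 0), -27) = Mul(0, -27) = 0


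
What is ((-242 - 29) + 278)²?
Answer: 49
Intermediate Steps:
((-242 - 29) + 278)² = (-271 + 278)² = 7² = 49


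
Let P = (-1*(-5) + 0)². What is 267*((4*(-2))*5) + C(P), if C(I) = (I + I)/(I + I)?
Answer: -10679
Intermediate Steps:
P = 25 (P = (5 + 0)² = 5² = 25)
C(I) = 1 (C(I) = (2*I)/((2*I)) = (2*I)*(1/(2*I)) = 1)
267*((4*(-2))*5) + C(P) = 267*((4*(-2))*5) + 1 = 267*(-8*5) + 1 = 267*(-40) + 1 = -10680 + 1 = -10679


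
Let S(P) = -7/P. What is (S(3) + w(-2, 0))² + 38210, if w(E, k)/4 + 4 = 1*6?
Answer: 344179/9 ≈ 38242.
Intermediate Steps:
w(E, k) = 8 (w(E, k) = -16 + 4*(1*6) = -16 + 4*6 = -16 + 24 = 8)
(S(3) + w(-2, 0))² + 38210 = (-7/3 + 8)² + 38210 = (17/3)² + 38210 = 289/9 + 38210 = 344179/9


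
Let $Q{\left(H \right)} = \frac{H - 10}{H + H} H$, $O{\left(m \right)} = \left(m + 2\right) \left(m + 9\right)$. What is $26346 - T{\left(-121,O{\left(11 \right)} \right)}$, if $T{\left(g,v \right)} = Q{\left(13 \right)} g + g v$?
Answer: $\frac{115975}{2} \approx 57988.0$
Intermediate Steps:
$O{\left(m \right)} = \left(2 + m\right) \left(9 + m\right)$
$Q{\left(H \right)} = -5 + \frac{H}{2}$ ($Q{\left(H \right)} = \frac{-10 + H}{2 H} H = -5 + \frac{H}{2}$)
$T{\left(g,v \right)} = \frac{3 g}{2} + g v$ ($T{\left(g,v \right)} = \left(-5 + \frac{1}{2} \cdot 13\right) g + g v = \left(-5 + \frac{13}{2}\right) g + g v = \frac{3 g}{2} + g v$)
$26346 - T{\left(-121,O{\left(11 \right)} \right)} = 26346 - \frac{1}{2} \left(-121\right) \left(3 + 2 \left(18 + 11^{2} + 11 \cdot 11\right)\right) = 26346 - \frac{1}{2} \left(-121\right) \left(3 + 2 \left(18 + 121 + 121\right)\right) = 26346 - \frac{1}{2} \left(-121\right) \left(3 + 2 \cdot 260\right) = 26346 - \frac{1}{2} \left(-121\right) \left(3 + 520\right) = 26346 - \frac{1}{2} \left(-121\right) 523 = 26346 - - \frac{63283}{2} = 26346 + \frac{63283}{2} = \frac{115975}{2}$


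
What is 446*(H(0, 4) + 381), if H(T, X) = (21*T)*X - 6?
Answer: 167250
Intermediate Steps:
H(T, X) = -6 + 21*T*X (H(T, X) = 21*T*X - 6 = -6 + 21*T*X)
446*(H(0, 4) + 381) = 446*((-6 + 21*0*4) + 381) = 446*((-6 + 0) + 381) = 446*(-6 + 381) = 446*375 = 167250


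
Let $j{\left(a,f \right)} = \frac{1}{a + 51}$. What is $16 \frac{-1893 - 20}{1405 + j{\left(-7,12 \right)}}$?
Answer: $- \frac{1346752}{61821} \approx -21.785$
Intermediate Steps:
$j{\left(a,f \right)} = \frac{1}{51 + a}$
$16 \frac{-1893 - 20}{1405 + j{\left(-7,12 \right)}} = 16 \frac{-1893 - 20}{1405 + \frac{1}{51 - 7}} = 16 \left(- \frac{1913}{1405 + \frac{1}{44}}\right) = 16 \left(- \frac{1913}{\frac{61821}{44}}\right) = 16 \left(\left(-1913\right) \frac{44}{61821}\right) = 16 \left(- \frac{84172}{61821}\right) = - \frac{1346752}{61821}$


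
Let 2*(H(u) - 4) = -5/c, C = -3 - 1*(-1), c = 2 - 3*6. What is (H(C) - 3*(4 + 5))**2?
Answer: 534361/1024 ≈ 521.84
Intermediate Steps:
c = -16 (c = 2 - 1*18 = 2 - 18 = -16)
C = -2 (C = -3 + 1 = -2)
H(u) = 133/32 (H(u) = 4 + (-5/(-16))/2 = 4 + (-5*(-1/16))/2 = 4 + (1/2)*(5/16) = 4 + 5/32 = 133/32)
(H(C) - 3*(4 + 5))**2 = (133/32 - 3*(4 + 5))**2 = (133/32 - 3*9)**2 = (133/32 - 27)**2 = (-731/32)**2 = 534361/1024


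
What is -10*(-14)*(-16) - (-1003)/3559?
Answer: -7971157/3559 ≈ -2239.7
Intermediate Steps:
-10*(-14)*(-16) - (-1003)/3559 = 140*(-16) - (-1003)/3559 = -2240 - 1*(-1003/3559) = -2240 + 1003/3559 = -7971157/3559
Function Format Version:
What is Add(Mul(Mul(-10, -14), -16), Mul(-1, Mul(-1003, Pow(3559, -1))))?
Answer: Rational(-7971157, 3559) ≈ -2239.7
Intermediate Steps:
Add(Mul(Mul(-10, -14), -16), Mul(-1, Mul(-1003, Pow(3559, -1)))) = Add(Mul(140, -16), Mul(-1, Mul(-1003, Rational(1, 3559)))) = Add(-2240, Mul(-1, Rational(-1003, 3559))) = Add(-2240, Rational(1003, 3559)) = Rational(-7971157, 3559)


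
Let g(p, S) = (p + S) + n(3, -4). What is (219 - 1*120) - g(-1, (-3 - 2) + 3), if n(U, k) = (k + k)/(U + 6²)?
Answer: 3986/39 ≈ 102.21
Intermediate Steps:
n(U, k) = 2*k/(36 + U) (n(U, k) = (2*k)/(U + 36) = (2*k)/(36 + U) = 2*k/(36 + U))
g(p, S) = -8/39 + S + p (g(p, S) = (p + S) + 2*(-4)/(36 + 3) = (S + p) + 2*(-4)/39 = (S + p) + 2*(-4)*(1/39) = (S + p) - 8/39 = -8/39 + S + p)
(219 - 1*120) - g(-1, (-3 - 2) + 3) = (219 - 1*120) - (-8/39 + ((-3 - 2) + 3) - 1) = (219 - 120) - (-8/39 + (-5 + 3) - 1) = 99 - (-8/39 - 2 - 1) = 99 - 1*(-125/39) = 99 + 125/39 = 3986/39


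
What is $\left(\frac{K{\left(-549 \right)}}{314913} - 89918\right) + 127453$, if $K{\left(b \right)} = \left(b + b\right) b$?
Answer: $\frac{3940287419}{104971} \approx 37537.0$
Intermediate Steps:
$K{\left(b \right)} = 2 b^{2}$ ($K{\left(b \right)} = 2 b b = 2 b^{2}$)
$\left(\frac{K{\left(-549 \right)}}{314913} - 89918\right) + 127453 = \left(\frac{2 \left(-549\right)^{2}}{314913} - 89918\right) + 127453 = \left(2 \cdot 301401 \cdot \frac{1}{314913} - 89918\right) + 127453 = \left(602802 \cdot \frac{1}{314913} - 89918\right) + 127453 = \left(\frac{200934}{104971} - 89918\right) + 127453 = - \frac{9438581444}{104971} + 127453 = \frac{3940287419}{104971}$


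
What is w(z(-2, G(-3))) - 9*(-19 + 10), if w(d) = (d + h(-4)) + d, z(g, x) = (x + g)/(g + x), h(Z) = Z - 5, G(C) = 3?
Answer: 74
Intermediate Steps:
h(Z) = -5 + Z
z(g, x) = 1 (z(g, x) = (g + x)/(g + x) = 1)
w(d) = -9 + 2*d (w(d) = (d + (-5 - 4)) + d = (d - 9) + d = (-9 + d) + d = -9 + 2*d)
w(z(-2, G(-3))) - 9*(-19 + 10) = (-9 + 2*1) - 9*(-19 + 10) = (-9 + 2) - 9*(-9) = -7 - 1*(-81) = -7 + 81 = 74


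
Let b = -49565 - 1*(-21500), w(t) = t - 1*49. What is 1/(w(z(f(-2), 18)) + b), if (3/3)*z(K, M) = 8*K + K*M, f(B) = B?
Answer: -1/28166 ≈ -3.5504e-5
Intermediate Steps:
z(K, M) = 8*K + K*M
w(t) = -49 + t (w(t) = t - 49 = -49 + t)
b = -28065 (b = -49565 + 21500 = -28065)
1/(w(z(f(-2), 18)) + b) = 1/((-49 - 2*(8 + 18)) - 28065) = 1/((-49 - 2*26) - 28065) = 1/((-49 - 52) - 28065) = 1/(-101 - 28065) = 1/(-28166) = -1/28166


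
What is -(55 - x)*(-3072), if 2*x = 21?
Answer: 136704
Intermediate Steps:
x = 21/2 (x = (½)*21 = 21/2 ≈ 10.500)
-(55 - x)*(-3072) = -(55 - 1*21/2)*(-3072) = -(55 - 21/2)*(-3072) = -89*(-3072)/2 = -1*(-136704) = 136704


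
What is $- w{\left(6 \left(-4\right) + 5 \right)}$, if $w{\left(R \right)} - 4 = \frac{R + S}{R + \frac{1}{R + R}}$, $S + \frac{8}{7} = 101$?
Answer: $\frac{1264}{5061} \approx 0.24975$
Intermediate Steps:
$S = \frac{699}{7}$ ($S = - \frac{8}{7} + 101 = \frac{699}{7} \approx 99.857$)
$w{\left(R \right)} = 4 + \frac{\frac{699}{7} + R}{R + \frac{1}{2 R}}$ ($w{\left(R \right)} = 4 + \frac{R + \frac{699}{7}}{R + \frac{1}{R + R}} = 4 + \frac{\frac{699}{7} + R}{R + \frac{1}{2 R}}$)
$- w{\left(6 \left(-4\right) + 5 \right)} = - \frac{2 \left(14 + 35 \left(6 \left(-4\right) + 5\right)^{2} + 699 \left(6 \left(-4\right) + 5\right)\right)}{7 \left(1 + 2 \left(6 \left(-4\right) + 5\right)^{2}\right)} = - \frac{2 \left(14 + 35 \left(-24 + 5\right)^{2} + 699 \left(-24 + 5\right)\right)}{7 \left(1 + 2 \left(-24 + 5\right)^{2}\right)} = - \frac{2 \left(14 + 35 \left(-19\right)^{2} + 699 \left(-19\right)\right)}{7 \left(1 + 2 \left(-19\right)^{2}\right)} = - \frac{2 \left(14 + 35 \cdot 361 - 13281\right)}{7 \left(1 + 2 \cdot 361\right)} = - \frac{2 \left(14 + 12635 - 13281\right)}{7 \left(1 + 722\right)} = - \frac{2 \left(-632\right)}{7 \cdot 723} = \left(-1\right) \left(- \frac{1264}{5061}\right) = \frac{1264}{5061}$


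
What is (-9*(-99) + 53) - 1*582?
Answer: 362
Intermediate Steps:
(-9*(-99) + 53) - 1*582 = (891 + 53) - 582 = 944 - 582 = 362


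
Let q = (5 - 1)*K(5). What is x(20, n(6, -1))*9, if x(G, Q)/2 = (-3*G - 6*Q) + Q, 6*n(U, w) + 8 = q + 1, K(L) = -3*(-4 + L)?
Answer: -795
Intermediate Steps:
K(L) = 12 - 3*L
q = -12 (q = (5 - 1)*(12 - 3*5) = 4*(12 - 15) = 4*(-3) = -12)
n(U, w) = -19/6 (n(U, w) = -4/3 + (-12 + 1)/6 = -4/3 + (⅙)*(-11) = -4/3 - 11/6 = -19/6)
x(G, Q) = -10*Q - 6*G (x(G, Q) = 2*((-3*G - 6*Q) + Q) = 2*((-6*Q - 3*G) + Q) = 2*(-5*Q - 3*G) = -10*Q - 6*G)
x(20, n(6, -1))*9 = (-10*(-19/6) - 6*20)*9 = (95/3 - 120)*9 = -265/3*9 = -795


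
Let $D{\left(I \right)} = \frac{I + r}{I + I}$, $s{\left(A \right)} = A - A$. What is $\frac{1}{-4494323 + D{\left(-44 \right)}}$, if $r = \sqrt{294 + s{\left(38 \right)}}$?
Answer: $- \frac{5800672240}{26070091763357351} + \frac{308 \sqrt{6}}{78210275290072053} \approx -2.225 \cdot 10^{-7}$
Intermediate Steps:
$s{\left(A \right)} = 0$
$r = 7 \sqrt{6}$ ($r = \sqrt{294 + 0} = \sqrt{294} = 7 \sqrt{6} \approx 17.146$)
$D{\left(I \right)} = \frac{I + 7 \sqrt{6}}{2 I}$ ($D{\left(I \right)} = \frac{I + 7 \sqrt{6}}{I + I} = \frac{I + 7 \sqrt{6}}{2 I}$)
$\frac{1}{-4494323 + D{\left(-44 \right)}} = \frac{1}{-4494323 + \frac{-44 + 7 \sqrt{6}}{2 \left(-44\right)}} = \frac{1}{-4494323 + \frac{1}{2} \left(- \frac{1}{44}\right) \left(-44 + 7 \sqrt{6}\right)} = \frac{1}{-4494323 + \left(\frac{1}{2} - \frac{7 \sqrt{6}}{88}\right)} = \frac{1}{- \frac{8988645}{2} - \frac{7 \sqrt{6}}{88}}$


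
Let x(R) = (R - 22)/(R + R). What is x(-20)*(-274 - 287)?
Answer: -11781/20 ≈ -589.05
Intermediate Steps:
x(R) = (-22 + R)/(2*R) (x(R) = (-22 + R)/((2*R)) = (-22 + R)*(1/(2*R)) = (-22 + R)/(2*R))
x(-20)*(-274 - 287) = ((½)*(-22 - 20)/(-20))*(-274 - 287) = ((½)*(-1/20)*(-42))*(-561) = (21/20)*(-561) = -11781/20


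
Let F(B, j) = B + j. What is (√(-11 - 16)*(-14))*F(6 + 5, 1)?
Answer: -504*I*√3 ≈ -872.95*I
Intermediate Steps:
(√(-11 - 16)*(-14))*F(6 + 5, 1) = (√(-11 - 16)*(-14))*((6 + 5) + 1) = (√(-27)*(-14))*(11 + 1) = ((3*I*√3)*(-14))*12 = -42*I*√3*12 = -504*I*√3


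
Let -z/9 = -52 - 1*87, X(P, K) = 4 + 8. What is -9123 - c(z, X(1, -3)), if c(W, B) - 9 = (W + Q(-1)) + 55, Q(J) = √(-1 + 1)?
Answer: -10438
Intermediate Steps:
Q(J) = 0 (Q(J) = √0 = 0)
X(P, K) = 12
z = 1251 (z = -9*(-52 - 1*87) = -9*(-52 - 87) = -9*(-139) = 1251)
c(W, B) = 64 + W (c(W, B) = 9 + ((W + 0) + 55) = 9 + (W + 55) = 9 + (55 + W) = 64 + W)
-9123 - c(z, X(1, -3)) = -9123 - (64 + 1251) = -9123 - 1*1315 = -9123 - 1315 = -10438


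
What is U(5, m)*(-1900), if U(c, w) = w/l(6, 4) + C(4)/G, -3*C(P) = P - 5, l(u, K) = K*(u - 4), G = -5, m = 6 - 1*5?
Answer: -665/6 ≈ -110.83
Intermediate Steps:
m = 1 (m = 6 - 5 = 1)
l(u, K) = K*(-4 + u)
C(P) = 5/3 - P/3 (C(P) = -(P - 5)/3 = -(-5 + P)/3 = 5/3 - P/3)
U(c, w) = -1/15 + w/8 (U(c, w) = w/((4*(-4 + 6))) + (5/3 - ⅓*4)/(-5) = w/((4*2)) + (5/3 - 4/3)*(-⅕) = w/8 + (⅓)*(-⅕) = w*(⅛) - 1/15 = w/8 - 1/15 = -1/15 + w/8)
U(5, m)*(-1900) = (-1/15 + (⅛)*1)*(-1900) = (-1/15 + ⅛)*(-1900) = (7/120)*(-1900) = -665/6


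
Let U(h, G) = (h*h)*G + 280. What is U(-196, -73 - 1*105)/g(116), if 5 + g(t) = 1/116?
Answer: 264393696/193 ≈ 1.3699e+6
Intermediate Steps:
U(h, G) = 280 + G*h² (U(h, G) = h²*G + 280 = G*h² + 280 = 280 + G*h²)
g(t) = -579/116 (g(t) = -5 + 1/116 = -579/116)
U(-196, -73 - 1*105)/g(116) = (280 + (-73 - 1*105)*(-196)²)/(-579/116) = (280 + (-73 - 105)*38416)*(-116/579) = (280 - 178*38416)*(-116/579) = (280 - 6838048)*(-116/579) = -6837768*(-116/579) = 264393696/193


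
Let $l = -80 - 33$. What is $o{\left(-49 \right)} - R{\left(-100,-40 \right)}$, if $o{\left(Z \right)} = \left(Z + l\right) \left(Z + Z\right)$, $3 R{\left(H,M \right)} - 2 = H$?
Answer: $\frac{47726}{3} \approx 15909.0$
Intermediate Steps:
$l = -113$
$R{\left(H,M \right)} = \frac{2}{3} + \frac{H}{3}$
$o{\left(Z \right)} = 2 Z \left(-113 + Z\right)$ ($o{\left(Z \right)} = \left(Z - 113\right) \left(Z + Z\right) = \left(-113 + Z\right) 2 Z = 2 Z \left(-113 + Z\right)$)
$o{\left(-49 \right)} - R{\left(-100,-40 \right)} = 2 \left(-49\right) \left(-113 - 49\right) - \left(\frac{2}{3} + \frac{1}{3} \left(-100\right)\right) = 2 \left(-49\right) \left(-162\right) - \left(\frac{2}{3} - \frac{100}{3}\right) = 15876 - - \frac{98}{3} = 15876 + \frac{98}{3} = \frac{47726}{3}$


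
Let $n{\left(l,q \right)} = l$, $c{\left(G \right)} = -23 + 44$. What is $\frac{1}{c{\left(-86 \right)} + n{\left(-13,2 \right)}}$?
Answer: $\frac{1}{8} \approx 0.125$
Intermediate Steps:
$c{\left(G \right)} = 21$
$\frac{1}{c{\left(-86 \right)} + n{\left(-13,2 \right)}} = \frac{1}{21 - 13} = \frac{1}{8}$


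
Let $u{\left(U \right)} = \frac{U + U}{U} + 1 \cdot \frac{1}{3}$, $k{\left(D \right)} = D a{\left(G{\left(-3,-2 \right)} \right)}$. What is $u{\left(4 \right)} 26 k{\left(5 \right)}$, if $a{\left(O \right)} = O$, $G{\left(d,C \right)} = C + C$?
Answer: $- \frac{3640}{3} \approx -1213.3$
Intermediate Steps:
$G{\left(d,C \right)} = 2 C$
$k{\left(D \right)} = - 4 D$ ($k{\left(D \right)} = D 2 \left(-2\right) = D \left(-4\right) = - 4 D$)
$u{\left(U \right)} = \frac{7}{3}$ ($u{\left(U \right)} = \frac{2 U}{U} + 1 \cdot \frac{1}{3} = 2 + \frac{1}{3} = \frac{7}{3}$)
$u{\left(4 \right)} 26 k{\left(5 \right)} = \frac{7}{3} \cdot 26 \left(\left(-4\right) 5\right) = \frac{182}{3} \left(-20\right) = - \frac{3640}{3}$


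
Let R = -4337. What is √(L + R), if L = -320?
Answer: I*√4657 ≈ 68.242*I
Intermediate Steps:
√(L + R) = √(-320 - 4337) = √(-4657) = I*√4657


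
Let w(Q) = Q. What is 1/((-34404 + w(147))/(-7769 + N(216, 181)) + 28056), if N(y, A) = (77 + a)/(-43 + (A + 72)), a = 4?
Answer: 543803/15259334958 ≈ 3.5637e-5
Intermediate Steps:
N(y, A) = 81/(29 + A) (N(y, A) = (77 + 4)/(-43 + (A + 72)) = 81/(-43 + (72 + A)) = 81/(29 + A))
1/((-34404 + w(147))/(-7769 + N(216, 181)) + 28056) = 1/((-34404 + 147)/(-7769 + 81/(29 + 181)) + 28056) = 1/(-34257/(-7769 + 81/210) + 28056) = 1/(-34257/(-7769 + 81*(1/210)) + 28056) = 1/(-34257/(-7769 + 27/70) + 28056) = 1/(-34257/(-543803/70) + 28056) = 1/(-34257*(-70/543803) + 28056) = 1/(2397990/543803 + 28056) = 1/(15259334958/543803) = 543803/15259334958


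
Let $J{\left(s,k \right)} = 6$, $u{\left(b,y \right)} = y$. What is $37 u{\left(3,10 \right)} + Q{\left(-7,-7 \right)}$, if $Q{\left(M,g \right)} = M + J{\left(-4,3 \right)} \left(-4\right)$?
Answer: $339$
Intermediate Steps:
$Q{\left(M,g \right)} = -24 + M$ ($Q{\left(M,g \right)} = M + 6 \left(-4\right) = M - 24 = -24 + M$)
$37 u{\left(3,10 \right)} + Q{\left(-7,-7 \right)} = 37 \cdot 10 - 31 = 370 - 31 = 339$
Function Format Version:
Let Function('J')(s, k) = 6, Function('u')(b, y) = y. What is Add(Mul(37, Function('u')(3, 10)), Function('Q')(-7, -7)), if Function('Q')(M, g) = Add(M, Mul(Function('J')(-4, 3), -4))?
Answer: 339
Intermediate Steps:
Function('Q')(M, g) = Add(-24, M) (Function('Q')(M, g) = Add(M, Mul(6, -4)) = Add(M, -24) = Add(-24, M))
Add(Mul(37, Function('u')(3, 10)), Function('Q')(-7, -7)) = Add(Mul(37, 10), Add(-24, -7)) = Add(370, -31) = 339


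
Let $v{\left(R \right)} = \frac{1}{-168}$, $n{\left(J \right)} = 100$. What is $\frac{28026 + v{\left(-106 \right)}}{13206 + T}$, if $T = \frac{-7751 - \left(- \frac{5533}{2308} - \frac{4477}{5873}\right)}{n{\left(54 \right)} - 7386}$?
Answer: $\frac{8303615910645043}{3913023798190209} \approx 2.122$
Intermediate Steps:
$v{\left(R \right)} = - \frac{1}{168}$
$T = \frac{105021077659}{98760884824}$ ($T = \frac{-7751 - \left(- \frac{5533}{2308} - \frac{4477}{5873}\right)}{100 - 7386} = \frac{-7751 - - \frac{42828225}{13554884}}{-7286} = \left(-7751 + \left(\frac{4477}{5873} + \frac{5533}{2308}\right)\right) \left(- \frac{1}{7286}\right) = \left(-7751 + \frac{42828225}{13554884}\right) \left(- \frac{1}{7286}\right) = \left(- \frac{105021077659}{13554884}\right) \left(- \frac{1}{7286}\right) = \frac{105021077659}{98760884824} \approx 1.0634$)
$\frac{28026 + v{\left(-106 \right)}}{13206 + T} = \frac{28026 - \frac{1}{168}}{13206 + \frac{105021077659}{98760884824}} = \frac{4708367}{168 \cdot \frac{1304341266063403}{98760884824}} = \frac{4708367}{168} \cdot \frac{98760884824}{1304341266063403} = \frac{8303615910645043}{3913023798190209}$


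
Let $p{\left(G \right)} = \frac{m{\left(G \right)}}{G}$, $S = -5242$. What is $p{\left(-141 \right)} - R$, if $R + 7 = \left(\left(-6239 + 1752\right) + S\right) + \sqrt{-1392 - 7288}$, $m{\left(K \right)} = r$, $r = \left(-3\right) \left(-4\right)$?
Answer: $\frac{457588}{47} - 2 i \sqrt{2170} \approx 9735.9 - 93.167 i$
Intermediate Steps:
$r = 12$
$m{\left(K \right)} = 12$
$p{\left(G \right)} = \frac{12}{G}$
$R = -9736 + 2 i \sqrt{2170}$ ($R = -7 + \left(\left(\left(-6239 + 1752\right) - 5242\right) + \sqrt{-1392 - 7288}\right) = -7 + \left(\left(-4487 - 5242\right) + \sqrt{-8680}\right) = -7 - \left(9729 - 2 i \sqrt{2170}\right) = -9736 + 2 i \sqrt{2170} \approx -9736.0 + 93.167 i$)
$p{\left(-141 \right)} - R = \frac{12}{-141} - \left(-9736 + 2 i \sqrt{2170}\right) = 12 \left(- \frac{1}{141}\right) + \left(9736 - 2 i \sqrt{2170}\right) = - \frac{4}{47} + \left(9736 - 2 i \sqrt{2170}\right) = \frac{457588}{47} - 2 i \sqrt{2170}$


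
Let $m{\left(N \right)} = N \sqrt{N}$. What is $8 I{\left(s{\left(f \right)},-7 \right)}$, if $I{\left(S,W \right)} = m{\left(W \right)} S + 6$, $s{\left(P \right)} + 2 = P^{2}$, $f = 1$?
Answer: $48 + 56 i \sqrt{7} \approx 48.0 + 148.16 i$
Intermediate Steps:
$m{\left(N \right)} = N^{\frac{3}{2}}$
$s{\left(P \right)} = -2 + P^{2}$
$I{\left(S,W \right)} = 6 + S W^{\frac{3}{2}}$ ($I{\left(S,W \right)} = W^{\frac{3}{2}} S + 6 = S W^{\frac{3}{2}} + 6 = 6 + S W^{\frac{3}{2}}$)
$8 I{\left(s{\left(f \right)},-7 \right)} = 8 \left(6 + \left(-2 + 1^{2}\right) \left(-7\right)^{\frac{3}{2}}\right) = 8 \left(6 + \left(-2 + 1\right) \left(- 7 i \sqrt{7}\right)\right) = 8 \left(6 - - 7 i \sqrt{7}\right) = 8 \left(6 + 7 i \sqrt{7}\right) = 48 + 56 i \sqrt{7}$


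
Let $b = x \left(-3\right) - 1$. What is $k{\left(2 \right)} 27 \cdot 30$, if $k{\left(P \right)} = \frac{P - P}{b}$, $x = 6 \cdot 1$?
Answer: $0$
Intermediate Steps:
$x = 6$
$b = -19$ ($b = 6 \left(-3\right) - 1 = -18 - 1 = -19$)
$k{\left(P \right)} = 0$ ($k{\left(P \right)} = \frac{P - P}{-19} = 0 \left(- \frac{1}{19}\right) = 0$)
$k{\left(2 \right)} 27 \cdot 30 = 0 \cdot 27 \cdot 30 = 0 \cdot 30 = 0$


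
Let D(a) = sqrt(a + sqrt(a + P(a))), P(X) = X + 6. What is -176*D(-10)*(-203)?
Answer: 35728*sqrt(-10 + I*sqrt(14)) ≈ 20788.0 + 1.1488e+5*I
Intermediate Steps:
P(X) = 6 + X
D(a) = sqrt(a + sqrt(6 + 2*a)) (D(a) = sqrt(a + sqrt(a + (6 + a))) = sqrt(a + sqrt(6 + 2*a)))
-176*D(-10)*(-203) = -176*sqrt(-10 + sqrt(2)*sqrt(3 - 10))*(-203) = -176*sqrt(-10 + sqrt(2)*sqrt(-7))*(-203) = -176*sqrt(-10 + sqrt(2)*(I*sqrt(7)))*(-203) = -176*sqrt(-10 + I*sqrt(14))*(-203) = 35728*sqrt(-10 + I*sqrt(14))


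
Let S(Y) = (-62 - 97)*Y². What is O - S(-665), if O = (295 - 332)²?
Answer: 70315144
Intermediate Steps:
O = 1369 (O = (-37)² = 1369)
S(Y) = -159*Y²
O - S(-665) = 1369 - (-159)*(-665)² = 1369 - (-159)*442225 = 1369 - 1*(-70313775) = 1369 + 70313775 = 70315144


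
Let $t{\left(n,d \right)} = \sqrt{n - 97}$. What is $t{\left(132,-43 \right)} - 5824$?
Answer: $-5824 + \sqrt{35} \approx -5818.1$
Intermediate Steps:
$t{\left(n,d \right)} = \sqrt{-97 + n}$
$t{\left(132,-43 \right)} - 5824 = \sqrt{-97 + 132} - 5824 = \sqrt{35} - 5824 = -5824 + \sqrt{35}$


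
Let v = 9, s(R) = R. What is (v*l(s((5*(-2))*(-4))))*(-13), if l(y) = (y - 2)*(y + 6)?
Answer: -204516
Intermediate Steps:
l(y) = (-2 + y)*(6 + y)
(v*l(s((5*(-2))*(-4))))*(-13) = (9*(-12 + ((5*(-2))*(-4))**2 + 4*((5*(-2))*(-4))))*(-13) = (9*(-12 + (-10*(-4))**2 + 4*(-10*(-4))))*(-13) = (9*(-12 + 40**2 + 4*40))*(-13) = (9*(-12 + 1600 + 160))*(-13) = (9*1748)*(-13) = 15732*(-13) = -204516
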